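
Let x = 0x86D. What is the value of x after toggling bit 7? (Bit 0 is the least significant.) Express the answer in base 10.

x = 0100001101101
bit 7 is currently 0; toggle it via x ^ (1 << 7) = x ^ 128
→ 0100011101101 = 2285

2285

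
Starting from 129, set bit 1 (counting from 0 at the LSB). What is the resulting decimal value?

x = 10000001
bit 1 is currently 0; set it via x | (1 << 1) = x | 2
→ 10000011 = 131

131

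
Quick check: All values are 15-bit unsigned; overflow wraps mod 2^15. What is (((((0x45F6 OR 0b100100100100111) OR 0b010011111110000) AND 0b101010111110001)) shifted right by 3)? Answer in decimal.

0x45F6 = 100010111110110
0b100100100100111 = 100100100100111
→ OR → 100110111110111 = 19959
0b010011111110000 = 010011111110000
→ OR → 110111111110111 = 28663
0b101010111110001 = 101010111110001
→ AND → 100010111110001 = 17905
→ shifted right by 3 → 000100010111110 = 2238

2238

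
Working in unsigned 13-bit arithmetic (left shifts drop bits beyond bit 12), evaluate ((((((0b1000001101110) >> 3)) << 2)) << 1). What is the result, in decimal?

0b1000001101110 = 1000001101110
→ >> 3 → 0001000001101 = 525
→ << 2 (mod 2^13) → 0100000110100 = 2100
→ << 1 (mod 2^13) → 1000001101000 = 4200

4200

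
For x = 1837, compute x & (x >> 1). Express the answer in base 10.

x = 11100101101 = 1837
x>>1 = 01110010110
AND  = 01100000100 = 772
(x & (x >> 1) has a 1 wherever x has two consecutive 1 bits.)

772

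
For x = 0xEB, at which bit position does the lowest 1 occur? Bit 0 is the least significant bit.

0xEB = 11101011
Trailing zeros: 0, so the lowest set bit is bit 0 (value 1).

0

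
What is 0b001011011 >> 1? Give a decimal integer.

45

x = 1011011
shift right by 1 → 0101101 = 45
(equivalently, floor(91 / 2))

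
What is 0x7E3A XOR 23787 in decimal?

0x7E3A = 111111000111010
23787 = 101110011101011
XOR → 010001011010001 = 8913

8913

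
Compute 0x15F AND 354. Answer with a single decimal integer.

0x15F = 101011111
354 = 101100010
AND → 101000010 = 322

322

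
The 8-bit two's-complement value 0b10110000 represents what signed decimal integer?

pattern = 10110000 (MSB is 1 ⇒ negative)
Invert: 01001111, add 1 → 01010000 = 80, so the value is -80.
(Equivalently: 176 - 2^8 = 176 - 256 = -80.)

-80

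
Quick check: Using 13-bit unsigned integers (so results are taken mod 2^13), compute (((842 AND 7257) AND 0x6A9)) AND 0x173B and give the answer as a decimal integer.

842 = 0001101001010
7257 = 1110001011001
→ AND → 0000001001000 = 72
0x6A9 = 0011010101001
→ AND → 0000000001000 = 8
0x173B = 1011100111011
→ AND → 0000000001000 = 8

8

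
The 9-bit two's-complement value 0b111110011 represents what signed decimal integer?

-13

pattern = 111110011 (MSB is 1 ⇒ negative)
Invert: 000001100, add 1 → 000001101 = 13, so the value is -13.
(Equivalently: 499 - 2^9 = 499 - 512 = -13.)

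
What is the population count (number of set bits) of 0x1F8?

6

0x1F8 = 111111000
Count the 1s: 1 + 1 + 1 + 1 + 1 + 1 = 6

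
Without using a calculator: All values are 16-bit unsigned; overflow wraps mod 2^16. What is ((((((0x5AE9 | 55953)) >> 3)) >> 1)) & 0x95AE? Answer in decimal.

1454

0x5AE9 = 0101101011101001
55953 = 1101101010010001
→ | → 1101101011111001 = 56057
→ >> 3 → 0001101101011111 = 7007
→ >> 1 → 0000110110101111 = 3503
0x95AE = 1001010110101110
→ & → 0000010110101110 = 1454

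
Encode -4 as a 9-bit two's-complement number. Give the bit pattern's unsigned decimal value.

508

4 in 9 bits: 000000100
Invert: 111111011
Add 1:  111111100 = 508
(Check: 2^9 - 4 = 512 - 4 = 508.)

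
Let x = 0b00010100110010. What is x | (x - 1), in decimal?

1331

x = 10100110010 = 1330
x - 1 = 10100110001
OR    = 10100110011 = 1331
(x | (x - 1) sets all bits below the lowest set bit.)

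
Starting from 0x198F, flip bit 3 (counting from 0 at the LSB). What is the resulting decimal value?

x = 1100110001111
bit 3 is currently 1; toggle it via x ^ (1 << 3) = x ^ 8
→ 1100110000111 = 6535

6535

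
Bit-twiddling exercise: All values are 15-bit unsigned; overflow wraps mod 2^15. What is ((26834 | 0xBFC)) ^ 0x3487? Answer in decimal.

24441

26834 = 110100011010010
0xBFC = 000101111111100
→ | → 110101111111110 = 27646
0x3487 = 011010010000111
→ ^ → 101111101111001 = 24441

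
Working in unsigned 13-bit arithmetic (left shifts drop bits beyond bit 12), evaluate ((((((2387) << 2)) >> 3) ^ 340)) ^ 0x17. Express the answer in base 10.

490

2387 = 0100101010011
→ << 2 (mod 2^13) → 0010101001100 = 1356
→ >> 3 → 0000010101001 = 169
340 = 0000101010100
→ ^ → 0000111111101 = 509
0x17 = 0000000010111
→ ^ → 0000111101010 = 490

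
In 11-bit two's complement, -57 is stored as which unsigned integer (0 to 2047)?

1991

57 in 11 bits: 00000111001
Invert: 11111000110
Add 1:  11111000111 = 1991
(Check: 2^11 - 57 = 2048 - 57 = 1991.)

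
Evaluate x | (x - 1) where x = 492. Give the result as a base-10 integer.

495

x = 111101100 = 492
x - 1 = 111101011
OR    = 111101111 = 495
(x | (x - 1) sets all bits below the lowest set bit.)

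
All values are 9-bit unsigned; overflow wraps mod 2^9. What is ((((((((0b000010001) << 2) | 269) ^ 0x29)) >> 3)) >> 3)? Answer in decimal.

0b000010001 = 000010001
→ << 2 (mod 2^9) → 001000100 = 68
269 = 100001101
→ | → 101001101 = 333
0x29 = 000101001
→ ^ → 101100100 = 356
→ >> 3 → 000101100 = 44
→ >> 3 → 000000101 = 5

5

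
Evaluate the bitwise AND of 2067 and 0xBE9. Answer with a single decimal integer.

2049

2067 = 100000010011
0xBE9 = 101111101001
AND → 100000000001 = 2049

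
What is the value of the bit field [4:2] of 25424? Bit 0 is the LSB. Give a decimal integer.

v = 0110001101010000
Shift right by 2: 01100011010100
Mask low 3 bits: 100 = 4

4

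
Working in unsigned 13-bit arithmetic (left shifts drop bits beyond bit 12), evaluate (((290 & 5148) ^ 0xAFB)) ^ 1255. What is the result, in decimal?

3612

290 = 0000100100010
5148 = 1010000011100
→ & → 0000000000000 = 0
0xAFB = 0101011111011
→ ^ → 0101011111011 = 2811
1255 = 0010011100111
→ ^ → 0111000011100 = 3612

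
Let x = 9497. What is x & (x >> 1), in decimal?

8

x = 10010100011001 = 9497
x>>1 = 01001010001100
AND  = 00000000001000 = 8
(x & (x >> 1) has a 1 wherever x has two consecutive 1 bits.)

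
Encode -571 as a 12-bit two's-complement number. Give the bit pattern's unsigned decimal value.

3525

571 in 12 bits: 001000111011
Invert: 110111000100
Add 1:  110111000101 = 3525
(Check: 2^12 - 571 = 4096 - 571 = 3525.)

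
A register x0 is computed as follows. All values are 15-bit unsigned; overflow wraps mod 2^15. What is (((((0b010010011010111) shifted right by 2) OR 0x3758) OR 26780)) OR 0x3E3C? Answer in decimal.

0b010010011010111 = 010010011010111
→ shifted right by 2 → 000100100110101 = 2357
0x3758 = 011011101011000
→ OR → 011111101111101 = 16253
26780 = 110100010011100
→ OR → 111111111111101 = 32765
0x3E3C = 011111000111100
→ OR → 111111111111101 = 32765

32765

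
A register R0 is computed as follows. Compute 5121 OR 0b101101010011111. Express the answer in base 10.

5121 = 001010000000001
b = 101101010011111
 OR → 101111010011111 = 24223

24223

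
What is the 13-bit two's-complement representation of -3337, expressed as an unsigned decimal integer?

3337 in 13 bits: 0110100001001
Invert: 1001011110110
Add 1:  1001011110111 = 4855
(Check: 2^13 - 3337 = 8192 - 3337 = 4855.)

4855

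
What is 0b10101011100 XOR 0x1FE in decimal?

1186

a = 10101011100
0x1FE = 00111111110
XOR → 10010100010 = 1186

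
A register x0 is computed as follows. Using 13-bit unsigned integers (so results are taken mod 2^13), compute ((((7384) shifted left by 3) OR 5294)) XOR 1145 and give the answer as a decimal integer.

4759

7384 = 1110011011000
→ shifted left by 3 (mod 2^13) → 0011011000000 = 1728
5294 = 1010010101110
→ OR → 1011011101110 = 5870
1145 = 0010001111001
→ XOR → 1001010010111 = 4759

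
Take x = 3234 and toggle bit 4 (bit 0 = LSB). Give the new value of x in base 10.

3250

x = 0110010100010
bit 4 is currently 0; toggle it via x ^ (1 << 4) = x ^ 16
→ 0110010110010 = 3250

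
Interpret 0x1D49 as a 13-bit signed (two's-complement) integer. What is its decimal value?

pattern = 1110101001001 (MSB is 1 ⇒ negative)
Invert: 0001010110110, add 1 → 0001010110111 = 695, so the value is -695.
(Equivalently: 7497 - 2^13 = 7497 - 8192 = -695.)

-695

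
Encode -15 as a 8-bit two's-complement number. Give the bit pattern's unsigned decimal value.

241

15 in 8 bits: 00001111
Invert: 11110000
Add 1:  11110001 = 241
(Check: 2^8 - 15 = 256 - 15 = 241.)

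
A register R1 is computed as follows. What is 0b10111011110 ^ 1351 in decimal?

153

a = 10111011110
1351 = 10101000111
XOR → 00010011001 = 153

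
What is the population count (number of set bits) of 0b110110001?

n = 110110001
Count the 1s: 1 + 1 + 1 + 1 + 1 = 5

5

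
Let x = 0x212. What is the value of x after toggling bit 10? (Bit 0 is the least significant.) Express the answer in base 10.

x = 01000010010
bit 10 is currently 0; toggle it via x ^ (1 << 10) = x ^ 1024
→ 11000010010 = 1554

1554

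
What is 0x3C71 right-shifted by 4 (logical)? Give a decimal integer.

967

0x3C71 = 11110001110001
shift right by 4 → 00001111000111 = 967
(equivalently, floor(15473 / 16))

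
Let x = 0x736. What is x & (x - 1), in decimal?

x = 11100110110 = 1846
x - 1 = 11100110101
AND   = 11100110100 = 1844
(x & (x - 1) clears the lowest set bit of x.)

1844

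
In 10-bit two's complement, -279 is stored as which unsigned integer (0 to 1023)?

279 in 10 bits: 0100010111
Invert: 1011101000
Add 1:  1011101001 = 745
(Check: 2^10 - 279 = 1024 - 279 = 745.)

745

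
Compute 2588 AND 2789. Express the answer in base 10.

2588 = 101000011100
2789 = 101011100101
AND → 101000000100 = 2564

2564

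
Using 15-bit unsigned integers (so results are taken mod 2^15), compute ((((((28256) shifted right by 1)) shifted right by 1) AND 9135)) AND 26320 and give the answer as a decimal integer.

640

28256 = 110111001100000
→ shifted right by 1 → 011011100110000 = 14128
→ shifted right by 1 → 001101110011000 = 7064
9135 = 010001110101111
→ AND → 000001110001000 = 904
26320 = 110011011010000
→ AND → 000001010000000 = 640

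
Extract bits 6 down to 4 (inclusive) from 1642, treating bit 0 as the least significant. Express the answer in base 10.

v = 11001101010
Shift right by 4: 1100110
Mask low 3 bits: 110 = 6

6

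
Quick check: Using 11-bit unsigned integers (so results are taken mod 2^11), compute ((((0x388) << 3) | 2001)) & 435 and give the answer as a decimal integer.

401

0x388 = 01110001000
→ << 3 (mod 2^11) → 10001000000 = 1088
2001 = 11111010001
→ | → 11111010001 = 2001
435 = 00110110011
→ & → 00110010001 = 401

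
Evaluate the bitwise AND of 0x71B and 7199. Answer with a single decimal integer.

0x71B = 0011100011011
7199 = 1110000011111
AND → 0010000011011 = 1051

1051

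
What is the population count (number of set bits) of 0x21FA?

0x21FA = 10000111111010
Count the 1s: 1 + 1 + 1 + 1 + 1 + 1 + 1 + 1 = 8

8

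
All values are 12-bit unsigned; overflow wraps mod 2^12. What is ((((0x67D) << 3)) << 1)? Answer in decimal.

2000

0x67D = 011001111101
→ << 3 (mod 2^12) → 001111101000 = 1000
→ << 1 (mod 2^12) → 011111010000 = 2000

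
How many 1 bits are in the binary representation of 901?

901 = 1110000101
Count the 1s: 1 + 1 + 1 + 1 + 1 = 5

5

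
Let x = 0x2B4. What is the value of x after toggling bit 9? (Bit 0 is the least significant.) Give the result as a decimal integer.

x = 1010110100
bit 9 is currently 1; toggle it via x ^ (1 << 9) = x ^ 512
→ 0010110100 = 180

180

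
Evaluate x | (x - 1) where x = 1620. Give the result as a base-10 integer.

x = 11001010100 = 1620
x - 1 = 11001010011
OR    = 11001010111 = 1623
(x | (x - 1) sets all bits below the lowest set bit.)

1623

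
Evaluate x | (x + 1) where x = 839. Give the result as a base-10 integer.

847

x = 1101000111 = 839
x + 1 = 1101001000
OR    = 1101001111 = 847
(x | (x + 1) sets the lowest cleared bit.)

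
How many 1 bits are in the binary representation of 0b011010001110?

6

n = 11010001110
Count the 1s: 1 + 1 + 1 + 1 + 1 + 1 = 6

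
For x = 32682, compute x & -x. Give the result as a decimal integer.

x = 111111110101010 = 32682
-x (two's complement) = …000000001010110
AND   = 000000000000010 = 2
(x & -x isolates the lowest set bit of x.)

2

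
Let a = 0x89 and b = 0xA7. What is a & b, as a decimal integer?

0x89 = 10001001
0xA7 = 10100111
AND → 10000001 = 129

129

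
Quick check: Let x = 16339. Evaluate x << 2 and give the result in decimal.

16339 = 0011111111010011
shift left by 2 → 1111111101001100 = 65356
(equivalently, 16339 × 2^2 = 16339 × 4)

65356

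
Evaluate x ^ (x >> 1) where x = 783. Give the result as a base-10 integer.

x = 1100001111 = 783
x>>1 = 0110000111
XOR  = 1010001000 = 648
(x ^ (x >> 1) gives the standard binary-reflected Gray code of x.)

648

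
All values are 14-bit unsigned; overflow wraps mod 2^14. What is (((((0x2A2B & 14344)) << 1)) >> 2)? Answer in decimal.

1028

0x2A2B = 10101000101011
14344 = 11100000001000
→ & → 10100000001000 = 10248
→ << 1 (mod 2^14) → 01000000010000 = 4112
→ >> 2 → 00010000000100 = 1028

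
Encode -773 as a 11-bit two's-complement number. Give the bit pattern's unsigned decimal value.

773 in 11 bits: 01100000101
Invert: 10011111010
Add 1:  10011111011 = 1275
(Check: 2^11 - 773 = 2048 - 773 = 1275.)

1275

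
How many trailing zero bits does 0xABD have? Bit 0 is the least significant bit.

0

0xABD = 101010111101
Trailing zeros: 0, so the lowest set bit is bit 0 (value 1).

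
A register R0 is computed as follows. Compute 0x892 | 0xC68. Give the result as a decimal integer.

0x892 = 100010010010
0xC68 = 110001101000
 OR → 110011111010 = 3322

3322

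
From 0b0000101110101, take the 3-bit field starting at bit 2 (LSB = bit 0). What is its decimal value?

v = 0000101110101
Shift right by 2: 00001011101
Mask low 3 bits: 101 = 5

5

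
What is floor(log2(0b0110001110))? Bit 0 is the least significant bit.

8

0b0110001110 = 110001110
The topmost 1 is at position 8 (since 2^8 = 256 ≤ 398 < 512).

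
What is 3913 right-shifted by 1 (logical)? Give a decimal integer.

3913 = 111101001001
shift right by 1 → 011110100100 = 1956
(equivalently, floor(3913 / 2))

1956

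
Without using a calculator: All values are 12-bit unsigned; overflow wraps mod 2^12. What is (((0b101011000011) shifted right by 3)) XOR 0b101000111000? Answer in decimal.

0b101011000011 = 101011000011
→ shifted right by 3 → 000101011000 = 344
0b101000111000 = 101000111000
→ XOR → 101101100000 = 2912

2912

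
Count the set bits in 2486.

7

2486 = 100110110110
Count the 1s: 1 + 1 + 1 + 1 + 1 + 1 + 1 = 7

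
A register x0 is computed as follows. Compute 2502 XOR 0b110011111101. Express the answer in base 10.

1339

2502 = 100111000110
b = 110011111101
XOR → 010100111011 = 1339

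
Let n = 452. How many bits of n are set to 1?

452 = 111000100
Count the 1s: 1 + 1 + 1 + 1 = 4

4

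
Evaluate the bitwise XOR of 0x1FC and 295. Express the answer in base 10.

0x1FC = 111111100
295 = 100100111
XOR → 011011011 = 219

219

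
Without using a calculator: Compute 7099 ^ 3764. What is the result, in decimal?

7099 = 1101110111011
3764 = 0111010110100
XOR → 1010100001111 = 5391

5391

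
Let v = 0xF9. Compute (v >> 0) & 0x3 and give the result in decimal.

v = 11111001
Shift right by 0: 11111001
Mask low 2 bits: 01 = 1

1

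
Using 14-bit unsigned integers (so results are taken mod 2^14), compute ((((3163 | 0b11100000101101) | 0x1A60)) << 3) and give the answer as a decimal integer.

3163 = 00110001011011
0b11100000101101 = 11100000101101
→ | → 11110001111111 = 15487
0x1A60 = 01101001100000
→ | → 11111001111111 = 15999
→ << 3 (mod 2^14) → 11001111111000 = 13304

13304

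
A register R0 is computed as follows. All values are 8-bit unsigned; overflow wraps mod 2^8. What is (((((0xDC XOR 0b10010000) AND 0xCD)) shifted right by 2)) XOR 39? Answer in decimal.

52

0xDC = 11011100
0b10010000 = 10010000
→ XOR → 01001100 = 76
0xCD = 11001101
→ AND → 01001100 = 76
→ shifted right by 2 → 00010011 = 19
39 = 00100111
→ XOR → 00110100 = 52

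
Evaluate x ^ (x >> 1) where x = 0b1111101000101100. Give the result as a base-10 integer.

34618

x = 1111101000101100 = 64044
x>>1 = 0111110100010110
XOR  = 1000011100111010 = 34618
(x ^ (x >> 1) gives the standard binary-reflected Gray code of x.)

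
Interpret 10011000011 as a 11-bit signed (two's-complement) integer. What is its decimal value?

pattern = 10011000011 (MSB is 1 ⇒ negative)
Invert: 01100111100, add 1 → 01100111101 = 829, so the value is -829.
(Equivalently: 1219 - 2^11 = 1219 - 2048 = -829.)

-829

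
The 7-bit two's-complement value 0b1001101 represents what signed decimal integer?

pattern = 1001101 (MSB is 1 ⇒ negative)
Invert: 0110010, add 1 → 0110011 = 51, so the value is -51.
(Equivalently: 77 - 2^7 = 77 - 128 = -51.)

-51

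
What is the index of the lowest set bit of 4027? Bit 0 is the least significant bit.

4027 = 111110111011
Trailing zeros: 0, so the lowest set bit is bit 0 (value 1).

0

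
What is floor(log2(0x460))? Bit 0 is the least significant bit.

10

0x460 = 10001100000
The topmost 1 is at position 10 (since 2^10 = 1024 ≤ 1120 < 2048).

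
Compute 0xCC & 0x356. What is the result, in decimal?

0xCC = 0011001100
0x356 = 1101010110
AND → 0001000100 = 68

68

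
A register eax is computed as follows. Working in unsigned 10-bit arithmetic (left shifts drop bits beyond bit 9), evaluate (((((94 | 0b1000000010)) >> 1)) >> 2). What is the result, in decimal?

94 = 0001011110
0b1000000010 = 1000000010
→ | → 1001011110 = 606
→ >> 1 → 0100101111 = 303
→ >> 2 → 0001001011 = 75

75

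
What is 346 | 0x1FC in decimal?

510

346 = 101011010
0x1FC = 111111100
 OR → 111111110 = 510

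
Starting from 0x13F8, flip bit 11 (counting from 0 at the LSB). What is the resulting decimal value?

x = 01001111111000
bit 11 is currently 0; toggle it via x ^ (1 << 11) = x ^ 2048
→ 01101111111000 = 7160

7160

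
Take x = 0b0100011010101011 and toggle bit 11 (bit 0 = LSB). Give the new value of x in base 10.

x = 0100011010101011
bit 11 is currently 0; toggle it via x ^ (1 << 11) = x ^ 2048
→ 0100111010101011 = 20139

20139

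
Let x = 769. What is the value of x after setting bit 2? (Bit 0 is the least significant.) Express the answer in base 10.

773

x = 1100000001
bit 2 is currently 0; set it via x | (1 << 2) = x | 4
→ 1100000101 = 773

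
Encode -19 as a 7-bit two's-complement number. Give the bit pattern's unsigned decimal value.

109

19 in 7 bits: 0010011
Invert: 1101100
Add 1:  1101101 = 109
(Check: 2^7 - 19 = 128 - 19 = 109.)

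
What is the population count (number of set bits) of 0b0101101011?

6

n = 101101011
Count the 1s: 1 + 1 + 1 + 1 + 1 + 1 = 6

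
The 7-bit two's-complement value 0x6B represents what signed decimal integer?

pattern = 1101011 (MSB is 1 ⇒ negative)
Invert: 0010100, add 1 → 0010101 = 21, so the value is -21.
(Equivalently: 107 - 2^7 = 107 - 128 = -21.)

-21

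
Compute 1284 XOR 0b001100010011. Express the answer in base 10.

1559

1284 = 10100000100
b = 01100010011
XOR → 11000010111 = 1559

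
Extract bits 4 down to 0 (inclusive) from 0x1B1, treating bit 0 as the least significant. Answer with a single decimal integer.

v = 0110110001
Shift right by 0: 0110110001
Mask low 5 bits: 10001 = 17

17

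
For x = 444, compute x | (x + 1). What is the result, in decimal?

445

x = 110111100 = 444
x + 1 = 110111101
OR    = 110111101 = 445
(x | (x + 1) sets the lowest cleared bit.)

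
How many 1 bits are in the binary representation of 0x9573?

9

0x9573 = 1001010101110011
Count the 1s: 1 + 1 + 1 + 1 + 1 + 1 + 1 + 1 + 1 = 9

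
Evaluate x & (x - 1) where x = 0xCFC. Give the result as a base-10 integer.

3320

x = 110011111100 = 3324
x - 1 = 110011111011
AND   = 110011111000 = 3320
(x & (x - 1) clears the lowest set bit of x.)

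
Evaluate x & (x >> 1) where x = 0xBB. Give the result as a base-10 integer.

x = 10111011 = 187
x>>1 = 01011101
AND  = 00011001 = 25
(x & (x >> 1) has a 1 wherever x has two consecutive 1 bits.)

25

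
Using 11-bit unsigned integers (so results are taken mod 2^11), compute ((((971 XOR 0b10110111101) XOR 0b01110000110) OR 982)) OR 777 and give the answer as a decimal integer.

971 = 01111001011
0b10110111101 = 10110111101
→ XOR → 11001110110 = 1654
0b01110000110 = 01110000110
→ XOR → 10111110000 = 1520
982 = 01111010110
→ OR → 11111110110 = 2038
777 = 01100001001
→ OR → 11111111111 = 2047

2047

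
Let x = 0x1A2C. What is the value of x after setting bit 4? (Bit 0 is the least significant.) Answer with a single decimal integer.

x = 1101000101100
bit 4 is currently 0; set it via x | (1 << 4) = x | 16
→ 1101000111100 = 6716

6716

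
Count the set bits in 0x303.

0x303 = 1100000011
Count the 1s: 1 + 1 + 1 + 1 = 4

4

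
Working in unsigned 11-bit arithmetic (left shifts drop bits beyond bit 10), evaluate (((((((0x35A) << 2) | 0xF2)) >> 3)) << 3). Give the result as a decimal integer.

0x35A = 01101011010
→ << 2 (mod 2^11) → 10101101000 = 1384
0xF2 = 00011110010
→ | → 10111111010 = 1530
→ >> 3 → 00010111111 = 191
→ << 3 (mod 2^11) → 10111111000 = 1528

1528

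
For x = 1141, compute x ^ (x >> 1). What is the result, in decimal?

1615

x = 10001110101 = 1141
x>>1 = 01000111010
XOR  = 11001001111 = 1615
(x ^ (x >> 1) gives the standard binary-reflected Gray code of x.)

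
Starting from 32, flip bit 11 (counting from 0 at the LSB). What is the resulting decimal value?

x = 00000000100000
bit 11 is currently 0; toggle it via x ^ (1 << 11) = x ^ 2048
→ 00100000100000 = 2080

2080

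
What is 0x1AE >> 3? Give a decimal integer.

53

0x1AE = 110101110
shift right by 3 → 000110101 = 53
(equivalently, floor(430 / 8))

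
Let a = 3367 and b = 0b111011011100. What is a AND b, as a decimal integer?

3076

3367 = 110100100111
b = 111011011100
AND → 110000000100 = 3076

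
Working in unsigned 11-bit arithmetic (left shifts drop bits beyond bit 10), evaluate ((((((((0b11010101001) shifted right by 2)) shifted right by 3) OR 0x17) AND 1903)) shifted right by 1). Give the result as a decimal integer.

19

0b11010101001 = 11010101001
→ shifted right by 2 → 00110101010 = 426
→ shifted right by 3 → 00000110101 = 53
0x17 = 00000010111
→ OR → 00000110111 = 55
1903 = 11101101111
→ AND → 00000100111 = 39
→ shifted right by 1 → 00000010011 = 19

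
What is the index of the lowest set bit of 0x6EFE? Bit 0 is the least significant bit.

1

0x6EFE = 110111011111110
Trailing zeros: 1, so the lowest set bit is bit 1 (value 2).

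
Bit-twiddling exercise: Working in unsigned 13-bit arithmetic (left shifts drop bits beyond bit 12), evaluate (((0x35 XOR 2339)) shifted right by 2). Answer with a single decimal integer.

581

0x35 = 0000000110101
2339 = 0100100100011
→ XOR → 0100100010110 = 2326
→ shifted right by 2 → 0001001000101 = 581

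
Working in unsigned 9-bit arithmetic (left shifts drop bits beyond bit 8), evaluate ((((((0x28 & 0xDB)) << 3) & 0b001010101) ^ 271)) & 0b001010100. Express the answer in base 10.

0x28 = 000101000
0xDB = 011011011
→ & → 000001000 = 8
→ << 3 (mod 2^9) → 001000000 = 64
0b001010101 = 001010101
→ & → 001000000 = 64
271 = 100001111
→ ^ → 101001111 = 335
0b001010100 = 001010100
→ & → 001000100 = 68

68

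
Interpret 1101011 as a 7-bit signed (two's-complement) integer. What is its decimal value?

pattern = 1101011 (MSB is 1 ⇒ negative)
Invert: 0010100, add 1 → 0010101 = 21, so the value is -21.
(Equivalently: 107 - 2^7 = 107 - 128 = -21.)

-21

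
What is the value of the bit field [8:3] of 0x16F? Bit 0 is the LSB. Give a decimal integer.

v = 101101111
Shift right by 3: 101101
Mask low 6 bits: 101101 = 45

45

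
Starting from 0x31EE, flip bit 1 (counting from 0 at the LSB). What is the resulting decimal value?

12780

x = 11000111101110
bit 1 is currently 1; toggle it via x ^ (1 << 1) = x ^ 2
→ 11000111101100 = 12780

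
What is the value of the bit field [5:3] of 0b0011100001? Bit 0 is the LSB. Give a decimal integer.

v = 0011100001
Shift right by 3: 0011100
Mask low 3 bits: 100 = 4

4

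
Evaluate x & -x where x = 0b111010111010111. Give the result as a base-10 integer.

x = 111010111010111 = 30167
-x (two's complement) = …000101000101001
AND   = 000000000000001 = 1
(x & -x isolates the lowest set bit of x.)

1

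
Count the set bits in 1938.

1938 = 11110010010
Count the 1s: 1 + 1 + 1 + 1 + 1 + 1 = 6

6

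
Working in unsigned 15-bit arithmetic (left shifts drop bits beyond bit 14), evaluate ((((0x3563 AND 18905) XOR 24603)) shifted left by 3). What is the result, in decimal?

2768

0x3563 = 011010101100011
18905 = 100100111011001
→ AND → 000000101000001 = 321
24603 = 110000000011011
→ XOR → 110000101011010 = 24922
→ shifted left by 3 (mod 2^15) → 000101011010000 = 2768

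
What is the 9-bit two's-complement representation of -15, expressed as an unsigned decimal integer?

497

15 in 9 bits: 000001111
Invert: 111110000
Add 1:  111110001 = 497
(Check: 2^9 - 15 = 512 - 15 = 497.)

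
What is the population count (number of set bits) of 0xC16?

5

0xC16 = 110000010110
Count the 1s: 1 + 1 + 1 + 1 + 1 = 5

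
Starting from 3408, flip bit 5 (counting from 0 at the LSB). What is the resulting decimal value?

3440

x = 110101010000
bit 5 is currently 0; toggle it via x ^ (1 << 5) = x ^ 32
→ 110101110000 = 3440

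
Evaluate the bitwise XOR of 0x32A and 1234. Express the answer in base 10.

2040

0x32A = 01100101010
1234 = 10011010010
XOR → 11111111000 = 2040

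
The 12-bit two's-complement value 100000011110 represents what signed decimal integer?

-2018

pattern = 100000011110 (MSB is 1 ⇒ negative)
Invert: 011111100001, add 1 → 011111100010 = 2018, so the value is -2018.
(Equivalently: 2078 - 2^12 = 2078 - 4096 = -2018.)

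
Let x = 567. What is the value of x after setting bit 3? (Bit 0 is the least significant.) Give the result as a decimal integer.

575

x = 1000110111
bit 3 is currently 0; set it via x | (1 << 3) = x | 8
→ 1000111111 = 575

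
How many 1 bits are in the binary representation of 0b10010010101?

5

n = 10010010101
Count the 1s: 1 + 1 + 1 + 1 + 1 = 5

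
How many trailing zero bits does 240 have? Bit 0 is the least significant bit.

240 = 11110000
Trailing zeros: 4, so the lowest set bit is bit 4 (value 16).

4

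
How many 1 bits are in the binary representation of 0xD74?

0xD74 = 110101110100
Count the 1s: 1 + 1 + 1 + 1 + 1 + 1 + 1 = 7

7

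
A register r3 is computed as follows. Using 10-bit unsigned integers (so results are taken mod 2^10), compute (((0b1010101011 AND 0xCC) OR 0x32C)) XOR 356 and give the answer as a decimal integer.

0b1010101011 = 1010101011
0xCC = 0011001100
→ AND → 0010001000 = 136
0x32C = 1100101100
→ OR → 1110101100 = 940
356 = 0101100100
→ XOR → 1011001000 = 712

712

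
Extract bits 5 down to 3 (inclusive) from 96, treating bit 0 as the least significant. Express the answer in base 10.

v = 001100000
Shift right by 3: 001100
Mask low 3 bits: 100 = 4

4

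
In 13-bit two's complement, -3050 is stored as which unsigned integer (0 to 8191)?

5142

3050 in 13 bits: 0101111101010
Invert: 1010000010101
Add 1:  1010000010110 = 5142
(Check: 2^13 - 3050 = 8192 - 3050 = 5142.)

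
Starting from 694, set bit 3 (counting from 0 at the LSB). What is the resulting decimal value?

x = 001010110110
bit 3 is currently 0; set it via x | (1 << 3) = x | 8
→ 001010111110 = 702

702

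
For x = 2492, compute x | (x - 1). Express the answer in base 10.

x = 100110111100 = 2492
x - 1 = 100110111011
OR    = 100110111111 = 2495
(x | (x - 1) sets all bits below the lowest set bit.)

2495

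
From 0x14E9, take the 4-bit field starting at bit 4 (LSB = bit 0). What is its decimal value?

14

v = 1010011101001
Shift right by 4: 101001110
Mask low 4 bits: 1110 = 14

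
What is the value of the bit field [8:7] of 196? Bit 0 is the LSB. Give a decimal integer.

1

v = 0011000100
Shift right by 7: 001
Mask low 2 bits: 01 = 1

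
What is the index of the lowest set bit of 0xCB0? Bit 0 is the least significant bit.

0xCB0 = 110010110000
Trailing zeros: 4, so the lowest set bit is bit 4 (value 16).

4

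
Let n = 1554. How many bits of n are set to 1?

4

1554 = 11000010010
Count the 1s: 1 + 1 + 1 + 1 = 4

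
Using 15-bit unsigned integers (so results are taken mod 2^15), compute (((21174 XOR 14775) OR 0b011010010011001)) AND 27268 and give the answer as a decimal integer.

27264

21174 = 101001010110110
14775 = 011100110110111
→ XOR → 110101100000001 = 27393
0b011010010011001 = 011010010011001
→ OR → 111111110011001 = 32665
27268 = 110101010000100
→ AND → 110101010000000 = 27264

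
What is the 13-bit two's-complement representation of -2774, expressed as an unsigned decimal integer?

2774 in 13 bits: 0101011010110
Invert: 1010100101001
Add 1:  1010100101010 = 5418
(Check: 2^13 - 2774 = 8192 - 2774 = 5418.)

5418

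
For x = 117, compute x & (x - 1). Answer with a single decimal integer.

116

x = 1110101 = 117
x - 1 = 1110100
AND   = 1110100 = 116
(x & (x - 1) clears the lowest set bit of x.)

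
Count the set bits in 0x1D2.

5

0x1D2 = 111010010
Count the 1s: 1 + 1 + 1 + 1 + 1 = 5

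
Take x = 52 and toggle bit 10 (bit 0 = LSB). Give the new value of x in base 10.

x = 00000000110100
bit 10 is currently 0; toggle it via x ^ (1 << 10) = x ^ 1024
→ 00010000110100 = 1076

1076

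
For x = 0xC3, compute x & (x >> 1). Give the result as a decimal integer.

x = 11000011 = 195
x>>1 = 01100001
AND  = 01000001 = 65
(x & (x >> 1) has a 1 wherever x has two consecutive 1 bits.)

65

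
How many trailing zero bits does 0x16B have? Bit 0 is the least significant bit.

0x16B = 101101011
Trailing zeros: 0, so the lowest set bit is bit 0 (value 1).

0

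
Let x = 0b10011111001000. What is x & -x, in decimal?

x = 10011111001000 = 10184
-x (two's complement) = …01100000111000
AND   = 00000000001000 = 8
(x & -x isolates the lowest set bit of x.)

8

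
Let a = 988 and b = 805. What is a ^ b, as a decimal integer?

249

988 = 1111011100
805 = 1100100101
XOR → 0011111001 = 249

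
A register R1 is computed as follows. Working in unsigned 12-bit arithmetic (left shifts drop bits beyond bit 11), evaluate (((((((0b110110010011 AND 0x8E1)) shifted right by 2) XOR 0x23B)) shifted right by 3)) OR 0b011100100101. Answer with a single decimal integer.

0b110110010011 = 110110010011
0x8E1 = 100011100001
→ AND → 100010000001 = 2177
→ shifted right by 2 → 001000100000 = 544
0x23B = 001000111011
→ XOR → 000000011011 = 27
→ shifted right by 3 → 000000000011 = 3
0b011100100101 = 011100100101
→ OR → 011100100111 = 1831

1831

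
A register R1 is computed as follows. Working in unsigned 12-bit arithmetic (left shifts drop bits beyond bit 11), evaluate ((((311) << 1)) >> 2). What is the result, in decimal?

155

311 = 000100110111
→ << 1 (mod 2^12) → 001001101110 = 622
→ >> 2 → 000010011011 = 155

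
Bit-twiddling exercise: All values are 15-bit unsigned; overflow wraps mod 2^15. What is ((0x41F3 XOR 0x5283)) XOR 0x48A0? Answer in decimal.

23504

0x41F3 = 100000111110011
0x5283 = 101001010000011
→ XOR → 001001101110000 = 4976
0x48A0 = 100100010100000
→ XOR → 101101111010000 = 23504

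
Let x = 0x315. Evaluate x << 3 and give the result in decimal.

6312

0x315 = 0001100010101
shift left by 3 → 1100010101000 = 6312
(equivalently, 789 × 2^3 = 789 × 8)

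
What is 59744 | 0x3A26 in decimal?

64358

59744 = 1110100101100000
0x3A26 = 0011101000100110
 OR → 1111101101100110 = 64358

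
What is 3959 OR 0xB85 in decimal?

4087

3959 = 111101110111
0xB85 = 101110000101
 OR → 111111110111 = 4087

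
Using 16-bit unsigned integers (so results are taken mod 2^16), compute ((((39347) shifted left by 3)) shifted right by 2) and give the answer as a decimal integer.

13158

39347 = 1001100110110011
→ shifted left by 3 (mod 2^16) → 1100110110011000 = 52632
→ shifted right by 2 → 0011001101100110 = 13158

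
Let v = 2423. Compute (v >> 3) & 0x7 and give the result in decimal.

v = 100101110111
Shift right by 3: 100101110
Mask low 3 bits: 110 = 6

6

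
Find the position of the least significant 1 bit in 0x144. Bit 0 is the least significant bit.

2

0x144 = 101000100
Trailing zeros: 2, so the lowest set bit is bit 2 (value 4).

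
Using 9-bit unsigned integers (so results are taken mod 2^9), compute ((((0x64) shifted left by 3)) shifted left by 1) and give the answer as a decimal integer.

64

0x64 = 001100100
→ shifted left by 3 (mod 2^9) → 100100000 = 288
→ shifted left by 1 (mod 2^9) → 001000000 = 64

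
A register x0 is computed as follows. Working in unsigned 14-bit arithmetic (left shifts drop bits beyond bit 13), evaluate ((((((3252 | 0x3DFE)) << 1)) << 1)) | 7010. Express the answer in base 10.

3252 = 00110010110100
0x3DFE = 11110111111110
→ | → 11110111111110 = 15870
→ << 1 (mod 2^14) → 11101111111100 = 15356
→ << 1 (mod 2^14) → 11011111111000 = 14328
7010 = 01101101100010
→ | → 11111111111010 = 16378

16378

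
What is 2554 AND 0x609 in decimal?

2554 = 100111111010
0x609 = 011000001001
AND → 000000001000 = 8

8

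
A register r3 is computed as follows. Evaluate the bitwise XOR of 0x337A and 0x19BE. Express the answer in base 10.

0x337A = 11001101111010
0x19BE = 01100110111110
XOR → 10101011000100 = 10948

10948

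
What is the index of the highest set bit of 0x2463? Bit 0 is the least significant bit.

13

0x2463 = 10010001100011
The topmost 1 is at position 13 (since 2^13 = 8192 ≤ 9315 < 16384).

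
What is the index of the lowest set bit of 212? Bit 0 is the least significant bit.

2

212 = 11010100
Trailing zeros: 2, so the lowest set bit is bit 2 (value 4).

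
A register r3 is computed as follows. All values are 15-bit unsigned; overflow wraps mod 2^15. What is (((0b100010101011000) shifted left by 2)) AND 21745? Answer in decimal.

0b100010101011000 = 100010101011000
→ shifted left by 2 (mod 2^15) → 001010101100000 = 5472
21745 = 101010011110001
→ AND → 001010001100000 = 5216

5216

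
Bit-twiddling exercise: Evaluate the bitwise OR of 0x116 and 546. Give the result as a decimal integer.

822

0x116 = 0100010110
546 = 1000100010
 OR → 1100110110 = 822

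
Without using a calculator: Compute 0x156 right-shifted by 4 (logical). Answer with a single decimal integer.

0x156 = 101010110
shift right by 4 → 000010101 = 21
(equivalently, floor(342 / 16))

21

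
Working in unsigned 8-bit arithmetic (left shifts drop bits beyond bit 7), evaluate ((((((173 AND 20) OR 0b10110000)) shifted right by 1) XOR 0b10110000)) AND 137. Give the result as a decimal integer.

136

173 = 10101101
20 = 00010100
→ AND → 00000100 = 4
0b10110000 = 10110000
→ OR → 10110100 = 180
→ shifted right by 1 → 01011010 = 90
0b10110000 = 10110000
→ XOR → 11101010 = 234
137 = 10001001
→ AND → 10001000 = 136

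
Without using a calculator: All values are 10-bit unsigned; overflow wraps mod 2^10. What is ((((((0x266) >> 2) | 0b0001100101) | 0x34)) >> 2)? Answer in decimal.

63

0x266 = 1001100110
→ >> 2 → 0010011001 = 153
0b0001100101 = 0001100101
→ | → 0011111101 = 253
0x34 = 0000110100
→ | → 0011111101 = 253
→ >> 2 → 0000111111 = 63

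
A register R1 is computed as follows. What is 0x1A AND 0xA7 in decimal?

0x1A = 00011010
0xA7 = 10100111
AND → 00000010 = 2

2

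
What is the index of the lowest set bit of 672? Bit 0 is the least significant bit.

672 = 1010100000
Trailing zeros: 5, so the lowest set bit is bit 5 (value 32).

5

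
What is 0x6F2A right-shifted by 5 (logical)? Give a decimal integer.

0x6F2A = 110111100101010
shift right by 5 → 000001101111001 = 889
(equivalently, floor(28458 / 32))

889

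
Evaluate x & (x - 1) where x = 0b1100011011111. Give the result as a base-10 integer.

x = 1100011011111 = 6367
x - 1 = 1100011011110
AND   = 1100011011110 = 6366
(x & (x - 1) clears the lowest set bit of x.)

6366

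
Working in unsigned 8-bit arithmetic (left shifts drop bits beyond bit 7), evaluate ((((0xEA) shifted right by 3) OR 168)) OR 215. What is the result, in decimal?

255

0xEA = 11101010
→ shifted right by 3 → 00011101 = 29
168 = 10101000
→ OR → 10111101 = 189
215 = 11010111
→ OR → 11111111 = 255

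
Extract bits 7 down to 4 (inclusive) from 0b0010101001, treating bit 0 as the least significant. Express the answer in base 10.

10

v = 0010101001
Shift right by 4: 001010
Mask low 4 bits: 1010 = 10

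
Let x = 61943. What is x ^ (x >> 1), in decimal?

x = 1111000111110111 = 61943
x>>1 = 0111100011111011
XOR  = 1000100100001100 = 35084
(x ^ (x >> 1) gives the standard binary-reflected Gray code of x.)

35084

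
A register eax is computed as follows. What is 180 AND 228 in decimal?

180 = 10110100
228 = 11100100
AND → 10100100 = 164

164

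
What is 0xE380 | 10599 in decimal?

0xE380 = 1110001110000000
10599 = 0010100101100111
 OR → 1110101111100111 = 60391

60391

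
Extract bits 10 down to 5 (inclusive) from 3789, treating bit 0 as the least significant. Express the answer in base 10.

v = 0111011001101
Shift right by 5: 01110110
Mask low 6 bits: 110110 = 54

54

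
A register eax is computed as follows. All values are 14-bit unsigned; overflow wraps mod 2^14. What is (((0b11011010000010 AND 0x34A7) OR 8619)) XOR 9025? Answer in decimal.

5866

0b11011010000010 = 11011010000010
0x34A7 = 11010010100111
→ AND → 11010010000010 = 13442
8619 = 10000110101011
→ OR → 11010110101011 = 13739
9025 = 10001101000001
→ XOR → 01011011101010 = 5866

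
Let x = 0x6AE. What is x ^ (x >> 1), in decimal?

x = 11010101110 = 1710
x>>1 = 01101010111
XOR  = 10111111001 = 1529
(x ^ (x >> 1) gives the standard binary-reflected Gray code of x.)

1529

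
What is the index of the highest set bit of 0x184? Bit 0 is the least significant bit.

0x184 = 110000100
The topmost 1 is at position 8 (since 2^8 = 256 ≤ 388 < 512).

8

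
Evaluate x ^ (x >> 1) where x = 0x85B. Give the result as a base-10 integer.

x = 100001011011 = 2139
x>>1 = 010000101101
XOR  = 110001110110 = 3190
(x ^ (x >> 1) gives the standard binary-reflected Gray code of x.)

3190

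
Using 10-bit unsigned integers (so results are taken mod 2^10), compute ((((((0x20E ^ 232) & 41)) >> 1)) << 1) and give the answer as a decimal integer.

0x20E = 1000001110
232 = 0011101000
→ ^ → 1011100110 = 742
41 = 0000101001
→ & → 0000100000 = 32
→ >> 1 → 0000010000 = 16
→ << 1 (mod 2^10) → 0000100000 = 32

32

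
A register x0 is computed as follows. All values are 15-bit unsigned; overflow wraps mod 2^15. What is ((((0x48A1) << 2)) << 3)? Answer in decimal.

0x48A1 = 100100010100001
→ << 2 (mod 2^15) → 010001010000100 = 8836
→ << 3 (mod 2^15) → 001010000100000 = 5152

5152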